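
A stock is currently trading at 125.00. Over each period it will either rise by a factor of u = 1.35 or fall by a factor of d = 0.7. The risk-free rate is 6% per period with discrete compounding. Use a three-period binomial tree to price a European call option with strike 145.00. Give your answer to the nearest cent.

Risk-neutral probability p = (1 + 0.06 − 0.7)/(1.35 − 0.7) = 0.3600/0.6500 = 0.5538
Terminal stock prices: S_uuu = 307.5, S_uud = 159.5, S_udd = 82.69, S_ddd = 42.87
Terminal payoffs (S − K): max(162.5, 0) = 162.5, max(14.47, 0) = 14.47, max(-62.31, 0) = 0, max(-102.1, 0) = 0
Node uu (S = 227.8): V_uu = 1/1.06·[0.5538·162.5469 + 0.4462·14.4688] = 91.0200
Node ud (S = 118.1): V_ud = 1/1.06·[0.5538·14.4688 + 0.4462·0.0000] = 7.5599
Node dd (S = 61.25): V_dd = 1/1.06·[0.5538·0.0000 + 0.4462·0.0000] = 0.0000
Node u (S = 168.8): V_u = 1/1.06·[0.5538·91.0200 + 0.4462·7.5599] = 50.7396
Node d (S = 87.5): V_d = 1/1.06·[0.5538·7.5599 + 0.4462·0.0000] = 3.9500
Node 0 (S = 125): V_0 = 1/1.06·[0.5538·50.7396 + 0.4462·3.9500] = 28.1738

28.17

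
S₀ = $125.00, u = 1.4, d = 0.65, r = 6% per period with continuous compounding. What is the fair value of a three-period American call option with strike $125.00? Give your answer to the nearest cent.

Risk-neutral probability p = (e^0.06 − 0.65)/(1.4 − 0.65) = 0.4118/0.7500 = 0.5491
Terminal stock prices: S_uuu = 343, S_uud = 159.2, S_udd = 73.94, S_ddd = 34.33
Terminal payoffs (S − K): max(218, 0) = 218, max(34.25, 0) = 34.25, max(-51.06, 0) = 0, max(-90.67, 0) = 0
Node uu (S = 245): continuation = e^(−0.06)·[0.5491·218.0000 + 0.4509·34.2500] = 127.2794; exercise value = 120.0000 ≤ continuation, so V_uu = 127.2794
Node ud (S = 113.8): continuation = e^(−0.06)·[0.5491·34.2500 + 0.4509·0.0000] = 17.7120; exercise value = 0.0000 ≤ continuation, so V_ud = 17.7120
Node dd (S = 52.81): continuation = e^(−0.06)·[0.5491·0.0000 + 0.4509·0.0000] = 0.0000; exercise value = 0.0000 ≤ continuation, so V_dd = 0.0000
Node u (S = 175): continuation = e^(−0.06)·[0.5491·127.2794 + 0.4509·17.7120] = 73.3419; exercise value = 50.0000 ≤ continuation, so V_u = 73.3419
Node d (S = 81.25): continuation = e^(−0.06)·[0.5491·17.7120 + 0.4509·0.0000] = 9.1595; exercise value = 0.0000 ≤ continuation, so V_d = 9.1595
Node 0 (S = 125): continuation = e^(−0.06)·[0.5491·73.3419 + 0.4509·9.1595] = 41.8172; exercise value = 0.0000 ≤ continuation, so V_0 = 41.8172

$41.82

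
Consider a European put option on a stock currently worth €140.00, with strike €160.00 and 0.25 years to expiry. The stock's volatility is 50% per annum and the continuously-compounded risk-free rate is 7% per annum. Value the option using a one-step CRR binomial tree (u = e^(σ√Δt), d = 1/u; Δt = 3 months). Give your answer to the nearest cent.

€26.41

CRR parameters: u = e^(σ√Δt) = e^(0.5·√0.25) = 1.2840, d = 1/u = 0.7788
Per-period rate: rΔt = 0.07·0.25 = 0.0175, so R = e^0.0175 = 1.0177
Risk-neutral probability p = (e^0.0175 − 0.7788)/(1.2840 − 0.7788) = 0.2389/0.5052 = 0.4728
Terminal stock prices: S_u = 179.8, S_d = 109
Terminal payoffs (K − S): max(-19.76, 0) = 0, max(50.97, 0) = 50.97
Node 0 (S = 140): V_0 = e^(−0.0175)·[0.4728·0.0000 + 0.5272·50.9679] = 26.4058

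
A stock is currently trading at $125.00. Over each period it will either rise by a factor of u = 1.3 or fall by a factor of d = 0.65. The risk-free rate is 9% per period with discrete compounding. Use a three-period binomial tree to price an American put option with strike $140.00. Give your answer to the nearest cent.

Risk-neutral probability p = (1 + 0.09 − 0.65)/(1.3 − 0.65) = 0.4400/0.6500 = 0.6769
Terminal stock prices: S_uuu = 274.6, S_uud = 137.3, S_udd = 68.66, S_ddd = 34.33
Terminal payoffs (K − S): max(-134.6, 0) = 0, max(2.687, 0) = 2.687, max(71.34, 0) = 71.34, max(105.7, 0) = 105.7
Node uu (S = 211.3): continuation = 1/1.09·[0.6769·0.0000 + 0.3231·2.6875] = 0.7966; exercise value = 0.0000 ≤ continuation, so V_uu = 0.7966
Node ud (S = 105.6): continuation = 1/1.09·[0.6769·2.6875 + 0.3231·71.3438] = 22.8154; exercise value = 34.3750 > continuation, so V_ud = 34.3750 (exercise)
Node dd (S = 52.81): continuation = 1/1.09·[0.6769·71.3438 + 0.3231·105.6719] = 75.6279; exercise value = 87.1875 > continuation, so V_dd = 87.1875 (exercise)
Node u (S = 162.5): continuation = 1/1.09·[0.6769·0.7966 + 0.3231·34.3750] = 10.6835; exercise value = 0.0000 ≤ continuation, so V_u = 10.6835
Node d (S = 81.25): continuation = 1/1.09·[0.6769·34.3750 + 0.3231·87.1875] = 47.1904; exercise value = 58.7500 > continuation, so V_d = 58.7500 (exercise)
Node 0 (S = 125): continuation = 1/1.09·[0.6769·10.6835 + 0.3231·58.7500] = 24.0483; exercise value = 15.0000 ≤ continuation, so V_0 = 24.0483

$24.05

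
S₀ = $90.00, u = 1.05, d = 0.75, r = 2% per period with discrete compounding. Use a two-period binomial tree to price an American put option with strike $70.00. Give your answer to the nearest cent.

Risk-neutral probability p = (1 + 0.02 − 0.75)/(1.05 − 0.75) = 0.2700/0.3000 = 0.9000
Terminal stock prices: S_uu = 99.23, S_ud = 70.88, S_dd = 50.62
Terminal payoffs (K − S): max(-29.23, 0) = 0, max(-0.875, 0) = 0, max(19.38, 0) = 19.38
Node u (S = 94.5): continuation = 1/1.02·[0.9000·0.0000 + 0.1000·0.0000] = 0.0000; exercise value = 0.0000 ≤ continuation, so V_u = 0.0000
Node d (S = 67.5): continuation = 1/1.02·[0.9000·0.0000 + 0.1000·19.3750] = 1.8995; exercise value = 2.5000 > continuation, so V_d = 2.5000 (exercise)
Node 0 (S = 90): continuation = 1/1.02·[0.9000·0.0000 + 0.1000·2.5000] = 0.2451; exercise value = 0.0000 ≤ continuation, so V_0 = 0.2451

$0.25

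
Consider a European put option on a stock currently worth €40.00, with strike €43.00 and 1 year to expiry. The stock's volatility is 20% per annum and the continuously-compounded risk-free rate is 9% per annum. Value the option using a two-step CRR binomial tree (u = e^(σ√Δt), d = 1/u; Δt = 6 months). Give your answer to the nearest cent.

€2.92

CRR parameters: u = e^(σ√Δt) = e^(0.2·√0.5) = 1.1519, d = 1/u = 0.8681
Per-period rate: rΔt = 0.09·0.5 = 0.045, so R = e^0.045 = 1.0460
Risk-neutral probability p = (e^0.045 − 0.8681)/(1.1519 − 0.8681) = 0.1779/0.2838 = 0.6269
Terminal stock prices: S_uu = 53.08, S_ud = 40, S_dd = 30.15
Terminal payoffs (K − S): max(-10.08, 0) = 0, max(3, 0) = 3, max(12.85, 0) = 12.85
Node u (S = 46.08): V_u = e^(−0.045)·[0.6269·0.0000 + 0.3731·3.0000] = 1.0701
Node d (S = 34.72): V_d = e^(−0.045)·[0.6269·3.0000 + 0.3731·12.8545] = 6.3830
Node 0 (S = 40): V_0 = e^(−0.045)·[0.6269·1.0701 + 0.3731·6.3830] = 2.9180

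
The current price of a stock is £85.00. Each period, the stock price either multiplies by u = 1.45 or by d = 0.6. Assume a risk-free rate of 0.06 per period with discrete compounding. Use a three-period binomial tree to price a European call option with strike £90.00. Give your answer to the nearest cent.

Risk-neutral probability p = (1 + 0.06 − 0.6)/(1.45 − 0.6) = 0.4600/0.8500 = 0.5412
Terminal stock prices: S_uuu = 259.1, S_uud = 107.2, S_udd = 44.37, S_ddd = 18.36
Terminal payoffs (S − K): max(169.1, 0) = 169.1, max(17.23, 0) = 17.23, max(-45.63, 0) = 0, max(-71.64, 0) = 0
Node uu (S = 178.7): V_uu = 1/1.06·[0.5412·169.1331 + 0.4588·17.2275] = 93.8068
Node ud (S = 73.95): V_ud = 1/1.06·[0.5412·17.2275 + 0.4588·0.0000] = 8.7954
Node dd (S = 30.6): V_dd = 1/1.06·[0.5412·0.0000 + 0.4588·0.0000] = 0.0000
Node u (S = 123.2): V_u = 1/1.06·[0.5412·93.8068 + 0.4588·8.7954] = 51.6996
Node d (S = 51): V_d = 1/1.06·[0.5412·8.7954 + 0.4588·0.0000] = 4.4904
Node 0 (S = 85): V_0 = 1/1.06·[0.5412·51.6996 + 0.4588·4.4904] = 28.3386

£28.34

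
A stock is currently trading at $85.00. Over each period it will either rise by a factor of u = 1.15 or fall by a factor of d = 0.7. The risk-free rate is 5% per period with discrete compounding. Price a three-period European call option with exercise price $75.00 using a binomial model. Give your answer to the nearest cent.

$23.34

Risk-neutral probability p = (1 + 0.05 − 0.7)/(1.15 − 0.7) = 0.3500/0.4500 = 0.7778
Terminal stock prices: S_uuu = 129.3, S_uud = 78.69, S_udd = 47.9, S_ddd = 29.15
Terminal payoffs (S − K): max(54.27, 0) = 54.27, max(3.689, 0) = 3.689, max(-27.1, 0) = 0, max(-45.85, 0) = 0
Node uu (S = 112.4): V_uu = 1/1.05·[0.7778·54.2744 + 0.2222·3.6887] = 40.9839
Node ud (S = 68.42): V_ud = 1/1.05·[0.7778·3.6887 + 0.2222·0.0000] = 2.7324
Node dd (S = 41.65): V_dd = 1/1.05·[0.7778·0.0000 + 0.2222·0.0000] = 0.0000
Node u (S = 97.75): V_u = 1/1.05·[0.7778·40.9839 + 0.2222·2.7324] = 30.9368
Node d (S = 59.5): V_d = 1/1.05·[0.7778·2.7324 + 0.2222·0.0000] = 2.0240
Node 0 (S = 85): V_0 = 1/1.05·[0.7778·30.9368 + 0.2222·2.0240] = 23.3445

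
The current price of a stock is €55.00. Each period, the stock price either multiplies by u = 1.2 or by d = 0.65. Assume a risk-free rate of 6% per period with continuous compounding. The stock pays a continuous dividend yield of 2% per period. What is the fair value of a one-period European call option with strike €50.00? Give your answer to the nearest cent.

€10.71

Per-period risk-free factor R = e^0.06 = 1.0618; dividend-adjusted growth = e^(0.06−0.02) = 1.0408.
Risk-neutral probability p = (1.0408 − 0.65)/(1.2 − 0.65) = 0.3908/0.5500 = 0.7106
Terminal stock prices: S_u = 66, S_d = 35.75
Terminal payoffs (S − K): max(16, 0) = 16, max(-14.25, 0) = 0
Node 0 (S = 55): V_0 = e^(−0.06)·[0.7106·16.0000 + 0.2894·0.0000] = 10.7070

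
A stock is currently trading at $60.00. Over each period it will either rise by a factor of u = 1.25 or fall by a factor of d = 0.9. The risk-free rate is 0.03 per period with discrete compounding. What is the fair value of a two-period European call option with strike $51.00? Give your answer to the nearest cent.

$12.82

Risk-neutral probability p = (1 + 0.03 − 0.9)/(1.25 − 0.9) = 0.1300/0.3500 = 0.3714
Terminal stock prices: S_uu = 93.75, S_ud = 67.5, S_dd = 48.6
Terminal payoffs (S − K): max(42.75, 0) = 42.75, max(16.5, 0) = 16.5, max(-2.4, 0) = 0
Node u (S = 75): V_u = 1/1.03·[0.3714·42.7500 + 0.6286·16.5000] = 25.4854
Node d (S = 54): V_d = 1/1.03·[0.3714·16.5000 + 0.6286·0.0000] = 5.9501
Node 0 (S = 60): V_0 = 1/1.03·[0.3714·25.4854 + 0.6286·5.9501] = 12.8214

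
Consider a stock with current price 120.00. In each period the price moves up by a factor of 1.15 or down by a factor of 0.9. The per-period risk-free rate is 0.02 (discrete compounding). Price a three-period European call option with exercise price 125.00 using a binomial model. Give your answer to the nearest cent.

12.03

Risk-neutral probability p = (1 + 0.02 − 0.9)/(1.15 − 0.9) = 0.1200/0.2500 = 0.4800
Terminal stock prices: S_uuu = 182.5, S_uud = 142.8, S_udd = 111.8, S_ddd = 87.48
Terminal payoffs (S − K): max(57.5, 0) = 57.5, max(17.83, 0) = 17.83, max(-13.22, 0) = 0, max(-37.52, 0) = 0
Node uu (S = 158.7): V_uu = 1/1.02·[0.4800·57.5050 + 0.5200·17.8300] = 36.1510
Node ud (S = 124.2): V_ud = 1/1.02·[0.4800·17.8300 + 0.5200·0.0000] = 8.3906
Node dd (S = 97.2): V_dd = 1/1.02·[0.4800·0.0000 + 0.5200·0.0000] = 0.0000
Node u (S = 138): V_u = 1/1.02·[0.4800·36.1510 + 0.5200·8.3906] = 21.2898
Node d (S = 108): V_d = 1/1.02·[0.4800·8.3906 + 0.5200·0.0000] = 3.9485
Node 0 (S = 120): V_0 = 1/1.02·[0.4800·21.2898 + 0.5200·3.9485] = 12.0317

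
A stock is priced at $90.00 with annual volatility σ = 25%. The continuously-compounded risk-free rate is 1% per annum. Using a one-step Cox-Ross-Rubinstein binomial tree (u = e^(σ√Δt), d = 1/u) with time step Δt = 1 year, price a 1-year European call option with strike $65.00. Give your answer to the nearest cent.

CRR parameters: u = e^(σ√Δt) = e^(0.25·√1) = 1.2840, d = 1/u = 0.7788
Per-period rate: rΔt = 0.01·1 = 0.01, so R = e^0.01 = 1.0101
Risk-neutral probability p = (e^0.01 − 0.7788)/(1.2840 − 0.7788) = 0.2312/0.5052 = 0.4577
Terminal stock prices: S_u = 115.6, S_d = 70.09
Terminal payoffs (S − K): max(50.56, 0) = 50.56, max(5.092, 0) = 5.092
Node 0 (S = 90): V_0 = e^(−0.01)·[0.4577·50.5623 + 0.5423·5.0921] = 25.6468

$25.65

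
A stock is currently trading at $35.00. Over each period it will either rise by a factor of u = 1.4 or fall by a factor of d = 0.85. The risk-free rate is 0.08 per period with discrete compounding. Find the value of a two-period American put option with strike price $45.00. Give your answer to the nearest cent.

Risk-neutral probability p = (1 + 0.08 − 0.85)/(1.4 − 0.85) = 0.2300/0.5500 = 0.4182
Terminal stock prices: S_uu = 68.6, S_ud = 41.65, S_dd = 25.29
Terminal payoffs (K − S): max(-23.6, 0) = 0, max(3.35, 0) = 3.35, max(19.71, 0) = 19.71
Node u (S = 49): continuation = 1/1.08·[0.4182·0.0000 + 0.5818·3.3500] = 1.8047; exercise value = 0.0000 ≤ continuation, so V_u = 1.8047
Node d (S = 29.75): continuation = 1/1.08·[0.4182·3.3500 + 0.5818·19.7125] = 11.9167; exercise value = 15.2500 > continuation, so V_d = 15.2500 (exercise)
Node 0 (S = 35): continuation = 1/1.08·[0.4182·1.8047 + 0.5818·15.2500] = 8.9143; exercise value = 10.0000 > continuation, so V_0 = 10.0000 (exercise)

$10.00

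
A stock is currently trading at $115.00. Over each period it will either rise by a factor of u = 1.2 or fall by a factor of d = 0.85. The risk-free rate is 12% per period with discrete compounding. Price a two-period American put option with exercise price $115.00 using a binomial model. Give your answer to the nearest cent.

$3.52

Risk-neutral probability p = (1 + 0.12 − 0.85)/(1.2 − 0.85) = 0.2700/0.3500 = 0.7714
Terminal stock prices: S_uu = 165.6, S_ud = 117.3, S_dd = 83.09
Terminal payoffs (K − S): max(-50.6, 0) = 0, max(-2.3, 0) = 0, max(31.91, 0) = 31.91
Node u (S = 138): continuation = 1/1.12·[0.7714·0.0000 + 0.2286·0.0000] = 0.0000; exercise value = 0.0000 ≤ continuation, so V_u = 0.0000
Node d (S = 97.75): continuation = 1/1.12·[0.7714·0.0000 + 0.2286·31.9125] = 6.5128; exercise value = 17.2500 > continuation, so V_d = 17.2500 (exercise)
Node 0 (S = 115): continuation = 1/1.12·[0.7714·0.0000 + 0.2286·17.2500] = 3.5204; exercise value = 0.0000 ≤ continuation, so V_0 = 3.5204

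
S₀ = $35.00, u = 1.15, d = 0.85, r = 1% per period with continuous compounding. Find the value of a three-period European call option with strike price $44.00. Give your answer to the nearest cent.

$1.36

Risk-neutral probability p = (e^0.01 − 0.85)/(1.15 − 0.85) = 0.1601/0.3000 = 0.5335
Terminal stock prices: S_uuu = 53.23, S_uud = 39.34, S_udd = 29.08, S_ddd = 21.49
Terminal payoffs (S − K): max(9.231, 0) = 9.231, max(-4.656, 0) = 0, max(-14.92, 0) = 0, max(-22.51, 0) = 0
Node uu (S = 46.29): V_uu = e^(−0.01)·[0.5335·9.2306 + 0.4665·0.0000] = 4.8755
Node ud (S = 34.21): V_ud = e^(−0.01)·[0.5335·0.0000 + 0.4665·0.0000] = 0.0000
Node dd (S = 25.29): V_dd = e^(−0.01)·[0.5335·0.0000 + 0.4665·0.0000] = 0.0000
Node u (S = 40.25): V_u = e^(−0.01)·[0.5335·4.8755 + 0.4665·0.0000] = 2.5752
Node d (S = 29.75): V_d = e^(−0.01)·[0.5335·0.0000 + 0.4665·0.0000] = 0.0000
Node 0 (S = 35): V_0 = e^(−0.01)·[0.5335·2.5752 + 0.4665·0.0000] = 1.3602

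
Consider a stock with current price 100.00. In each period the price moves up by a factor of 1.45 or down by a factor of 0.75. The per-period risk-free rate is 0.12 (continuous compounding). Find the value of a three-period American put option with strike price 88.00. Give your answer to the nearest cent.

6.33

Risk-neutral probability p = (e^0.12 − 0.75)/(1.45 − 0.75) = 0.3775/0.7000 = 0.5393
Terminal stock prices: S_uuu = 304.9, S_uud = 157.7, S_udd = 81.56, S_ddd = 42.19
Terminal payoffs (K − S): max(-216.9, 0) = 0, max(-69.69, 0) = 0, max(6.438, 0) = 6.438, max(45.81, 0) = 45.81
Node uu (S = 210.2): continuation = e^(−0.12)·[0.5393·0.0000 + 0.4607·0.0000] = 0.0000; exercise value = 0.0000 ≤ continuation, so V_uu = 0.0000
Node ud (S = 108.8): continuation = e^(−0.12)·[0.5393·0.0000 + 0.4607·6.4375] = 2.6305; exercise value = 0.0000 ≤ continuation, so V_ud = 2.6305
Node dd (S = 56.25): continuation = e^(−0.12)·[0.5393·6.4375 + 0.4607·45.8125] = 21.7990; exercise value = 31.7500 > continuation, so V_dd = 31.7500 (exercise)
Node u (S = 145): continuation = e^(−0.12)·[0.5393·0.0000 + 0.4607·2.6305] = 1.0749; exercise value = 0.0000 ≤ continuation, so V_u = 1.0749
Node d (S = 75): continuation = e^(−0.12)·[0.5393·2.6305 + 0.4607·31.7500] = 14.2319; exercise value = 13.0000 ≤ continuation, so V_d = 14.2319
Node 0 (S = 100): continuation = e^(−0.12)·[0.5393·1.0749 + 0.4607·14.2319] = 6.3296; exercise value = 0.0000 ≤ continuation, so V_0 = 6.3296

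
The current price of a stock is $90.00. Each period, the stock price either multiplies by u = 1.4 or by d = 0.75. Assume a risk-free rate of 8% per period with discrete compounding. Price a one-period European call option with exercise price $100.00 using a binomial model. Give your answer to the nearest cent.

$12.22

Risk-neutral probability p = (1 + 0.08 − 0.75)/(1.4 − 0.75) = 0.3300/0.6500 = 0.5077
Terminal stock prices: S_u = 126, S_d = 67.5
Terminal payoffs (S − K): max(26, 0) = 26, max(-32.5, 0) = 0
Node 0 (S = 90): V_0 = 1/1.08·[0.5077·26.0000 + 0.4923·0.0000] = 12.2222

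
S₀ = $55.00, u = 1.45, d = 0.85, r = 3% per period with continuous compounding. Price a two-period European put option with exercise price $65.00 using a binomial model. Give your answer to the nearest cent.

$11.63

Risk-neutral probability p = (e^0.03 − 0.85)/(1.45 − 0.85) = 0.1805/0.6000 = 0.3008
Terminal stock prices: S_uu = 115.6, S_ud = 67.79, S_dd = 39.74
Terminal payoffs (K − S): max(-50.64, 0) = 0, max(-2.787, 0) = 0, max(25.26, 0) = 25.26
Node u (S = 79.75): V_u = e^(−0.03)·[0.3008·0.0000 + 0.6992·0.0000] = 0.0000
Node d (S = 46.75): V_d = e^(−0.03)·[0.3008·0.0000 + 0.6992·25.2625] = 17.1425
Node 0 (S = 55): V_0 = e^(−0.03)·[0.3008·0.0000 + 0.6992·17.1425] = 11.6325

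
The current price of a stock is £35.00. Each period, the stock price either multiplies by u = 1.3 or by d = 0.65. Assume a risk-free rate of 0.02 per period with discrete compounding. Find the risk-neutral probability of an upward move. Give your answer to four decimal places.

Risk-neutral probability p = (1 + 0.02 − 0.65)/(1.3 − 0.65) = 0.3700/0.6500 = 0.5692

p = 0.5692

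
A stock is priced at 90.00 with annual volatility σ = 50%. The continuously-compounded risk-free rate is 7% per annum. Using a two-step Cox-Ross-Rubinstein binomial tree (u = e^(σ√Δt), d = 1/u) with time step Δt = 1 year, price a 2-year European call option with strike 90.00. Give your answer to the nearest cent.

26.88

CRR parameters: u = e^(σ√Δt) = e^(0.5·√1) = 1.6487, d = 1/u = 0.6065
Per-period rate: rΔt = 0.07·1 = 0.07, so R = e^0.07 = 1.0725
Risk-neutral probability p = (e^0.07 − 0.6065)/(1.6487 − 0.6065) = 0.4660/1.0422 = 0.4471
Terminal stock prices: S_uu = 244.6, S_ud = 90, S_dd = 33.11
Terminal payoffs (S − K): max(154.6, 0) = 154.6, max(0, 0) = 0, max(-56.89, 0) = 0
Node u (S = 148.4): V_u = e^(−0.07)·[0.4471·154.6454 + 0.5529·0.0000] = 64.4695
Node d (S = 54.59): V_d = e^(−0.07)·[0.4471·0.0000 + 0.5529·0.0000] = 0.0000
Node 0 (S = 90): V_0 = e^(−0.07)·[0.4471·64.4695 + 0.5529·0.0000] = 26.8764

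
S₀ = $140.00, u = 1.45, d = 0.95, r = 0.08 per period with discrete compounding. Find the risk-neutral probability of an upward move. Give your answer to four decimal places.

p = 0.2600

Risk-neutral probability p = (1 + 0.08 − 0.95)/(1.45 − 0.95) = 0.1300/0.5000 = 0.2600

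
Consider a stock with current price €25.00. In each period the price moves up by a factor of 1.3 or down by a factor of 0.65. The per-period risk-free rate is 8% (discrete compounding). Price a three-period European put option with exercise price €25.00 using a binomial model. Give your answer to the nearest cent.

€2.59

Risk-neutral probability p = (1 + 0.08 − 0.65)/(1.3 − 0.65) = 0.4300/0.6500 = 0.6615
Terminal stock prices: S_uuu = 54.93, S_uud = 27.46, S_udd = 13.73, S_ddd = 6.866
Terminal payoffs (K − S): max(-29.93, 0) = 0, max(-2.463, 0) = 0, max(11.27, 0) = 11.27, max(18.13, 0) = 18.13
Node uu (S = 42.25): V_uu = 1/1.08·[0.6615·0.0000 + 0.3385·0.0000] = 0.0000
Node ud (S = 21.12): V_ud = 1/1.08·[0.6615·0.0000 + 0.3385·11.2687] = 3.5315
Node dd (S = 10.56): V_dd = 1/1.08·[0.6615·11.2687 + 0.3385·18.1344] = 12.5856
Node u (S = 32.5): V_u = 1/1.08·[0.6615·0.0000 + 0.3385·3.5315] = 1.1067
Node d (S = 16.25): V_d = 1/1.08·[0.6615·3.5315 + 0.3385·12.5856] = 6.1074
Node 0 (S = 25): V_0 = 1/1.08·[0.6615·1.1067 + 0.3385·6.1074] = 2.5919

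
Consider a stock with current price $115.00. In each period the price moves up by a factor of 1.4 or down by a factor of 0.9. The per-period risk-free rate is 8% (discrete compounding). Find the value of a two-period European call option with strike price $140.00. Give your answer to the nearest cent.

Risk-neutral probability p = (1 + 0.08 − 0.9)/(1.4 − 0.9) = 0.1800/0.5000 = 0.3600
Terminal stock prices: S_uu = 225.4, S_ud = 144.9, S_dd = 93.15
Terminal payoffs (S − K): max(85.4, 0) = 85.4, max(4.9, 0) = 4.9, max(-46.85, 0) = 0
Node u (S = 161): V_u = 1/1.08·[0.3600·85.4000 + 0.6400·4.9000] = 31.3704
Node d (S = 103.5): V_d = 1/1.08·[0.3600·4.9000 + 0.6400·0.0000] = 1.6333
Node 0 (S = 115): V_0 = 1/1.08·[0.3600·31.3704 + 0.6400·1.6333] = 11.4247

$11.42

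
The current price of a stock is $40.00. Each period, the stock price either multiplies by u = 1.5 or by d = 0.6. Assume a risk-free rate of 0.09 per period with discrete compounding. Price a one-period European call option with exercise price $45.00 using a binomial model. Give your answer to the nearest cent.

$7.49

Risk-neutral probability p = (1 + 0.09 − 0.6)/(1.5 − 0.6) = 0.4900/0.9000 = 0.5444
Terminal stock prices: S_u = 60, S_d = 24
Terminal payoffs (S − K): max(15, 0) = 15, max(-21, 0) = 0
Node 0 (S = 40): V_0 = 1/1.09·[0.5444·15.0000 + 0.4556·0.0000] = 7.4924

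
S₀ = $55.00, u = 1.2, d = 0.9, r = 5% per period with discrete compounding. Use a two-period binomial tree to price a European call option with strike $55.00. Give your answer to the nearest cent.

Risk-neutral probability p = (1 + 0.05 − 0.9)/(1.2 − 0.9) = 0.1500/0.3000 = 0.5000
Terminal stock prices: S_uu = 79.2, S_ud = 59.4, S_dd = 44.55
Terminal payoffs (S − K): max(24.2, 0) = 24.2, max(4.4, 0) = 4.4, max(-10.45, 0) = 0
Node u (S = 66): V_u = 1/1.05·[0.5000·24.2000 + 0.5000·4.4000] = 13.6190
Node d (S = 49.5): V_d = 1/1.05·[0.5000·4.4000 + 0.5000·0.0000] = 2.0952
Node 0 (S = 55): V_0 = 1/1.05·[0.5000·13.6190 + 0.5000·2.0952] = 7.4830

$7.48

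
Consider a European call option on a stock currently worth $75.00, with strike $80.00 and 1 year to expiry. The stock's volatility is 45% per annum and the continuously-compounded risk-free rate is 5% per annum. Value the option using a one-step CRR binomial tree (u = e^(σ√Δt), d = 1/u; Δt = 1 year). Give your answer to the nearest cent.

CRR parameters: u = e^(σ√Δt) = e^(0.45·√1) = 1.5683, d = 1/u = 0.6376
Per-period rate: rΔt = 0.05·1 = 0.05, so R = e^0.05 = 1.0513
Risk-neutral probability p = (e^0.05 − 0.6376)/(1.5683 − 0.6376) = 0.4136/0.9307 = 0.4445
Terminal stock prices: S_u = 117.6, S_d = 47.82
Terminal payoffs (S − K): max(37.62, 0) = 37.62, max(-32.18, 0) = 0
Node 0 (S = 75): V_0 = e^(−0.05)·[0.4445·37.6234 + 0.5555·0.0000] = 15.9062

$15.91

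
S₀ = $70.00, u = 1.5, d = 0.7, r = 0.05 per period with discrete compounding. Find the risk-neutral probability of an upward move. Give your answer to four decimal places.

Risk-neutral probability p = (1 + 0.05 − 0.7)/(1.5 − 0.7) = 0.3500/0.8000 = 0.4375

p = 0.4375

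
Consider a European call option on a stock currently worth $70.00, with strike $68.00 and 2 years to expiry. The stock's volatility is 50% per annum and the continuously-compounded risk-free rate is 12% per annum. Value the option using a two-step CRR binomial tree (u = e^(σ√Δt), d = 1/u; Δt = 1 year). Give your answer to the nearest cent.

CRR parameters: u = e^(σ√Δt) = e^(0.5·√1) = 1.6487, d = 1/u = 0.6065
Per-period rate: rΔt = 0.12·1 = 0.12, so R = e^0.12 = 1.1275
Risk-neutral probability p = (e^0.12 − 0.6065)/(1.6487 − 0.6065) = 0.5210/1.0422 = 0.4999
Terminal stock prices: S_uu = 190.3, S_ud = 70, S_dd = 25.75
Terminal payoffs (S − K): max(122.3, 0) = 122.3, max(2, 0) = 2, max(-42.25, 0) = 0
Node u (S = 115.4): V_u = e^(−0.12)·[0.4999·122.2797 + 0.5001·2.0000] = 55.0999
Node d (S = 42.46): V_d = e^(−0.12)·[0.4999·2.0000 + 0.5001·0.0000] = 0.8867
Node 0 (S = 70): V_0 = e^(−0.12)·[0.4999·55.0999 + 0.5001·0.8867] = 24.8219

$24.82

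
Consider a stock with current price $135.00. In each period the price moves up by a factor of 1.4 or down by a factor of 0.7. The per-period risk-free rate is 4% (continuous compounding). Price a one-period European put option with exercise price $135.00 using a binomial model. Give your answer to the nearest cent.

$19.97

Risk-neutral probability p = (e^0.04 − 0.7)/(1.4 − 0.7) = 0.3408/0.7000 = 0.4869
Terminal stock prices: S_u = 189, S_d = 94.5
Terminal payoffs (K − S): max(-54, 0) = 0, max(40.5, 0) = 40.5
Node 0 (S = 135): V_0 = e^(−0.04)·[0.4869·0.0000 + 0.5131·40.5000] = 19.9668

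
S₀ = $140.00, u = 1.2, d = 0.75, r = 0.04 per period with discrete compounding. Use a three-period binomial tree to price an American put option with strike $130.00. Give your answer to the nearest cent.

$11.13

Risk-neutral probability p = (1 + 0.04 − 0.75)/(1.2 − 0.75) = 0.2900/0.4500 = 0.6444
Terminal stock prices: S_uuu = 241.9, S_uud = 151.2, S_udd = 94.5, S_ddd = 59.06
Terminal payoffs (K − S): max(-111.9, 0) = 0, max(-21.2, 0) = 0, max(35.5, 0) = 35.5, max(70.94, 0) = 70.94
Node uu (S = 201.6): continuation = 1/1.04·[0.6444·0.0000 + 0.3556·0.0000] = 0.0000; exercise value = 0.0000 ≤ continuation, so V_uu = 0.0000
Node ud (S = 126): continuation = 1/1.04·[0.6444·0.0000 + 0.3556·35.5000] = 12.1368; exercise value = 4.0000 ≤ continuation, so V_ud = 12.1368
Node dd (S = 78.75): continuation = 1/1.04·[0.6444·35.5000 + 0.3556·70.9375] = 46.2500; exercise value = 51.2500 > continuation, so V_dd = 51.2500 (exercise)
Node u (S = 168): continuation = 1/1.04·[0.6444·0.0000 + 0.3556·12.1368] = 4.1493; exercise value = 0.0000 ≤ continuation, so V_u = 4.1493
Node d (S = 105): continuation = 1/1.04·[0.6444·12.1368 + 0.3556·51.2500] = 25.0420; exercise value = 25.0000 ≤ continuation, so V_d = 25.0420
Node 0 (S = 140): continuation = 1/1.04·[0.6444·4.1493 + 0.3556·25.0420] = 11.1325; exercise value = 0.0000 ≤ continuation, so V_0 = 11.1325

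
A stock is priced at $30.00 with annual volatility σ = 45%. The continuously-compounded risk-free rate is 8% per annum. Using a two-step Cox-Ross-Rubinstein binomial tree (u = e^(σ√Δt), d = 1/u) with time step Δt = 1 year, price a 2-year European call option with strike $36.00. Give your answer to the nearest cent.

$7.38

CRR parameters: u = e^(σ√Δt) = e^(0.45·√1) = 1.5683, d = 1/u = 0.6376
Per-period rate: rΔt = 0.08·1 = 0.08, so R = e^0.08 = 1.0833
Risk-neutral probability p = (e^0.08 − 0.6376)/(1.5683 − 0.6376) = 0.4457/0.9307 = 0.4789
Terminal stock prices: S_uu = 73.79, S_ud = 30, S_dd = 12.2
Terminal payoffs (S − K): max(37.79, 0) = 37.79, max(-6, 0) = 0, max(-23.8, 0) = 0
Node u (S = 47.05): V_u = e^(−0.08)·[0.4789·37.7881 + 0.5211·0.0000] = 16.7037
Node d (S = 19.13): V_d = e^(−0.08)·[0.4789·0.0000 + 0.5211·0.0000] = 0.0000
Node 0 (S = 30): V_0 = e^(−0.08)·[0.4789·16.7037 + 0.5211·0.0000] = 7.3836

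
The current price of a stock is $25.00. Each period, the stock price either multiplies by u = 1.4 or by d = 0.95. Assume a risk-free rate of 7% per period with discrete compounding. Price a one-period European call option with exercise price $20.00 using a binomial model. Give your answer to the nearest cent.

Risk-neutral probability p = (1 + 0.07 − 0.95)/(1.4 − 0.95) = 0.1200/0.4500 = 0.2667
Terminal stock prices: S_u = 35, S_d = 23.75
Terminal payoffs (S − K): max(15, 0) = 15, max(3.75, 0) = 3.75
Node 0 (S = 25): V_0 = 1/1.07·[0.2667·15.0000 + 0.7333·3.7500] = 6.3084

$6.31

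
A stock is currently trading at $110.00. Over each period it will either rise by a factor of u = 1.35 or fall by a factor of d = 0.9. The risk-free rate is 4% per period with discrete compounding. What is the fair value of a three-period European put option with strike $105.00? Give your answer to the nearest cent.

$7.21

Risk-neutral probability p = (1 + 0.04 − 0.9)/(1.35 − 0.9) = 0.1400/0.4500 = 0.3111
Terminal stock prices: S_uuu = 270.6, S_uud = 180.4, S_udd = 120.3, S_ddd = 80.19
Terminal payoffs (K − S): max(-165.6, 0) = 0, max(-75.43, 0) = 0, max(-15.29, 0) = 0, max(24.81, 0) = 24.81
Node uu (S = 200.5): V_uu = 1/1.04·[0.3111·0.0000 + 0.6889·0.0000] = 0.0000
Node ud (S = 133.7): V_ud = 1/1.04·[0.3111·0.0000 + 0.6889·0.0000] = 0.0000
Node dd (S = 89.1): V_dd = 1/1.04·[0.3111·0.0000 + 0.6889·24.8100] = 16.4340
Node u (S = 148.5): V_u = 1/1.04·[0.3111·0.0000 + 0.6889·0.0000] = 0.0000
Node d (S = 99): V_d = 1/1.04·[0.3111·0.0000 + 0.6889·16.4340] = 10.8858
Node 0 (S = 110): V_0 = 1/1.04·[0.3111·0.0000 + 0.6889·10.8858] = 7.2106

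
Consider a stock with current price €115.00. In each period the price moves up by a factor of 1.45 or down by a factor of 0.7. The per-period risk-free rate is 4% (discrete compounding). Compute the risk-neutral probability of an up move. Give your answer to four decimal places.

p = 0.4533

Risk-neutral probability p = (1 + 0.04 − 0.7)/(1.45 − 0.7) = 0.3400/0.7500 = 0.4533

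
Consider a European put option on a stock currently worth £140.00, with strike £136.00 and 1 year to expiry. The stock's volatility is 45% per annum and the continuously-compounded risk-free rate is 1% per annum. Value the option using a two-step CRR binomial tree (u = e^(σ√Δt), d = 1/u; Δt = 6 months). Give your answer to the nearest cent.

£19.99

CRR parameters: u = e^(σ√Δt) = e^(0.45·√0.5) = 1.3746, d = 1/u = 0.7275
Per-period rate: rΔt = 0.01·0.5 = 0.005, so R = e^0.005 = 1.0050
Risk-neutral probability p = (e^0.005 − 0.7275)/(1.3746 − 0.7275) = 0.2776/0.6472 = 0.4289
Terminal stock prices: S_uu = 264.6, S_ud = 140, S_dd = 74.09
Terminal payoffs (K − S): max(-128.6, 0) = 0, max(-4, 0) = 0, max(61.91, 0) = 61.91
Node u (S = 192.5): V_u = e^(−0.005)·[0.4289·0.0000 + 0.5711·0.0000] = 0.0000
Node d (S = 101.8): V_d = e^(−0.005)·[0.4289·0.0000 + 0.5711·61.9125] = 35.1844
Node 0 (S = 140): V_0 = e^(−0.005)·[0.4289·0.0000 + 0.5711·35.1844] = 19.9950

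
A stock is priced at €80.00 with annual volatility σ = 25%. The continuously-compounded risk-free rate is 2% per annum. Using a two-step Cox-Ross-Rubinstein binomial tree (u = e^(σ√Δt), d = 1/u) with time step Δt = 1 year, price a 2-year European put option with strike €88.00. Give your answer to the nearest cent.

CRR parameters: u = e^(σ√Δt) = e^(0.25·√1) = 1.2840, d = 1/u = 0.7788
Per-period rate: rΔt = 0.02·1 = 0.02, so R = e^0.02 = 1.0202
Risk-neutral probability p = (e^0.02 − 0.7788)/(1.2840 − 0.7788) = 0.2414/0.5052 = 0.4778
Terminal stock prices: S_uu = 131.9, S_ud = 80, S_dd = 48.52
Terminal payoffs (K − S): max(-43.9, 0) = 0, max(8, 0) = 8, max(39.48, 0) = 39.48
Node u (S = 102.7): V_u = e^(−0.02)·[0.4778·0.0000 + 0.5222·8.0000] = 4.0948
Node d (S = 62.3): V_d = e^(−0.02)·[0.4778·8.0000 + 0.5222·39.4775] = 23.9534
Node 0 (S = 80): V_0 = e^(−0.02)·[0.4778·4.0948 + 0.5222·23.9534] = 14.1784

€14.18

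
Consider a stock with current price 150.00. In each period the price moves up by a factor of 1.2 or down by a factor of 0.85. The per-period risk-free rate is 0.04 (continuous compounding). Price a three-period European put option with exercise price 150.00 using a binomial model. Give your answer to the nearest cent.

Risk-neutral probability p = (e^0.04 − 0.85)/(1.2 − 0.85) = 0.1908/0.3500 = 0.5452
Terminal stock prices: S_uuu = 259.2, S_uud = 183.6, S_udd = 130, S_ddd = 92.12
Terminal payoffs (K − S): max(-109.2, 0) = 0, max(-33.6, 0) = 0, max(19.95, 0) = 19.95, max(57.88, 0) = 57.88
Node uu (S = 216): V_uu = e^(−0.04)·[0.5452·0.0000 + 0.4548·0.0000] = 0.0000
Node ud (S = 153): V_ud = e^(−0.04)·[0.5452·0.0000 + 0.4548·19.9500] = 8.7180
Node dd (S = 108.4): V_dd = e^(−0.04)·[0.5452·19.9500 + 0.4548·57.8813] = 35.7434
Node u (S = 180): V_u = e^(−0.04)·[0.5452·0.0000 + 0.4548·8.7180] = 3.8097
Node d (S = 127.5): V_d = e^(−0.04)·[0.5452·8.7180 + 0.4548·35.7434] = 20.1861
Node 0 (S = 150): V_0 = e^(−0.04)·[0.5452·3.8097 + 0.4548·20.1861] = 10.8167

10.82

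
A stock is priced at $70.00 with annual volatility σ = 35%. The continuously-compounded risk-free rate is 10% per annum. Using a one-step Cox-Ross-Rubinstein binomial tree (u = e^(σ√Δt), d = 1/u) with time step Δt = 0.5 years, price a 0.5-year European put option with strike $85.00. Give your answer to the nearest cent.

$13.25

CRR parameters: u = e^(σ√Δt) = e^(0.35·√0.5) = 1.2808, d = 1/u = 0.7808
Per-period rate: rΔt = 0.1·0.5 = 0.05, so R = e^0.05 = 1.0513
Risk-neutral probability p = (e^0.05 − 0.7808)/(1.2808 − 0.7808) = 0.2705/0.5000 = 0.5410
Terminal stock prices: S_u = 89.66, S_d = 54.65
Terminal payoffs (K − S): max(-4.656, 0) = 0, max(30.35, 0) = 30.35
Node 0 (S = 70): V_0 = e^(−0.05)·[0.5410·0.0000 + 0.4590·30.3468] = 13.2506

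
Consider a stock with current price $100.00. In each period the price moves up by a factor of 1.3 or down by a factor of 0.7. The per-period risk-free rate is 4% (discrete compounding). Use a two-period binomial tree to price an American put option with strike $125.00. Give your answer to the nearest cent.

$30.64

Risk-neutral probability p = (1 + 0.04 − 0.7)/(1.3 − 0.7) = 0.3400/0.6000 = 0.5667
Terminal stock prices: S_uu = 169, S_ud = 91, S_dd = 49
Terminal payoffs (K − S): max(-44, 0) = 0, max(34, 0) = 34, max(76, 0) = 76
Node u (S = 130): continuation = 1/1.04·[0.5667·0.0000 + 0.4333·34.0000] = 14.1667; exercise value = 0.0000 ≤ continuation, so V_u = 14.1667
Node d (S = 70): continuation = 1/1.04·[0.5667·34.0000 + 0.4333·76.0000] = 50.1923; exercise value = 55.0000 > continuation, so V_d = 55.0000 (exercise)
Node 0 (S = 100): continuation = 1/1.04·[0.5667·14.1667 + 0.4333·55.0000] = 30.6357; exercise value = 25.0000 ≤ continuation, so V_0 = 30.6357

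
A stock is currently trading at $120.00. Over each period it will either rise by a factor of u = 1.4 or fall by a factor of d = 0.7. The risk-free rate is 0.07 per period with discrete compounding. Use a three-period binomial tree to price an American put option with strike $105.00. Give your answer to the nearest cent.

Risk-neutral probability p = (1 + 0.07 − 0.7)/(1.4 − 0.7) = 0.3700/0.7000 = 0.5286
Terminal stock prices: S_uuu = 329.3, S_uud = 164.6, S_udd = 82.32, S_ddd = 41.16
Terminal payoffs (K − S): max(-224.3, 0) = 0, max(-59.64, 0) = 0, max(22.68, 0) = 22.68, max(63.84, 0) = 63.84
Node uu (S = 235.2): continuation = 1/1.07·[0.5286·0.0000 + 0.4714·0.0000] = 0.0000; exercise value = 0.0000 ≤ continuation, so V_uu = 0.0000
Node ud (S = 117.6): continuation = 1/1.07·[0.5286·0.0000 + 0.4714·22.6800] = 9.9925; exercise value = 0.0000 ≤ continuation, so V_ud = 9.9925
Node dd (S = 58.8): continuation = 1/1.07·[0.5286·22.6800 + 0.4714·63.8400] = 39.3308; exercise value = 46.2000 > continuation, so V_dd = 46.2000 (exercise)
Node u (S = 168): continuation = 1/1.07·[0.5286·0.0000 + 0.4714·9.9925] = 4.4026; exercise value = 0.0000 ≤ continuation, so V_u = 4.4026
Node d (S = 84): continuation = 1/1.07·[0.5286·9.9925 + 0.4714·46.2000] = 25.2914; exercise value = 21.0000 ≤ continuation, so V_d = 25.2914
Node 0 (S = 120): continuation = 1/1.07·[0.5286·4.4026 + 0.4714·25.2914] = 13.3179; exercise value = 0.0000 ≤ continuation, so V_0 = 13.3179

$13.32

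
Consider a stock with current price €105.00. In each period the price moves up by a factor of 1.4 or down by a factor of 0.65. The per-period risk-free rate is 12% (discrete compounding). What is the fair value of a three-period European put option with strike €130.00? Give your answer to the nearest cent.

Risk-neutral probability p = (1 + 0.12 − 0.65)/(1.4 − 0.65) = 0.4700/0.7500 = 0.6267
Terminal stock prices: S_uuu = 288.1, S_uud = 133.8, S_udd = 62.11, S_ddd = 28.84
Terminal payoffs (K − S): max(-158.1, 0) = 0, max(-3.77, 0) = 0, max(67.89, 0) = 67.89, max(101.2, 0) = 101.2
Node uu (S = 205.8): V_uu = 1/1.12·[0.6267·0.0000 + 0.3733·0.0000] = 0.0000
Node ud (S = 95.55): V_ud = 1/1.12·[0.6267·0.0000 + 0.3733·67.8925] = 22.6308
Node dd (S = 44.36): V_dd = 1/1.12·[0.6267·67.8925 + 0.3733·101.1644] = 71.7089
Node u (S = 147): V_u = 1/1.12·[0.6267·0.0000 + 0.3733·22.6308] = 7.5436
Node d (S = 68.25): V_d = 1/1.12·[0.6267·22.6308 + 0.3733·71.7089] = 36.5655
Node 0 (S = 105): V_0 = 1/1.12·[0.6267·7.5436 + 0.3733·36.5655] = 16.4093

€16.41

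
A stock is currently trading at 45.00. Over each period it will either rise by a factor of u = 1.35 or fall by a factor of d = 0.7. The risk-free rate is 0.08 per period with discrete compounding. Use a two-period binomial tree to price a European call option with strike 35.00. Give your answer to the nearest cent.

Risk-neutral probability p = (1 + 0.08 − 0.7)/(1.35 − 0.7) = 0.3800/0.6500 = 0.5846
Terminal stock prices: S_uu = 82.01, S_ud = 42.53, S_dd = 22.05
Terminal payoffs (S − K): max(47.01, 0) = 47.01, max(7.525, 0) = 7.525, max(-12.95, 0) = 0
Node u (S = 60.75): V_u = 1/1.08·[0.5846·47.0125 + 0.4154·7.5250] = 28.3426
Node d (S = 31.5): V_d = 1/1.08·[0.5846·7.5250 + 0.4154·0.0000] = 4.0734
Node 0 (S = 45): V_0 = 1/1.08·[0.5846·28.3426 + 0.4154·4.0734] = 16.9088

16.91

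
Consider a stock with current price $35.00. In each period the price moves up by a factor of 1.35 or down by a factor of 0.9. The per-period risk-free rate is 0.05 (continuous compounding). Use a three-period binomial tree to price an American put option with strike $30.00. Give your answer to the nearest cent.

$1.13

Risk-neutral probability p = (e^0.05 − 0.9)/(1.35 − 0.9) = 0.1513/0.4500 = 0.3362
Terminal stock prices: S_uuu = 86.11, S_uud = 57.41, S_udd = 38.27, S_ddd = 25.52
Terminal payoffs (K − S): max(-56.11, 0) = 0, max(-27.41, 0) = 0, max(-8.273, 0) = 0, max(4.485, 0) = 4.485
Node uu (S = 63.79): continuation = e^(−0.05)·[0.3362·0.0000 + 0.6638·0.0000] = 0.0000; exercise value = 0.0000 ≤ continuation, so V_uu = 0.0000
Node ud (S = 42.52): continuation = e^(−0.05)·[0.3362·0.0000 + 0.6638·0.0000] = 0.0000; exercise value = 0.0000 ≤ continuation, so V_ud = 0.0000
Node dd (S = 28.35): continuation = e^(−0.05)·[0.3362·0.0000 + 0.6638·4.4850] = 2.8321; exercise value = 1.6500 ≤ continuation, so V_dd = 2.8321
Node u (S = 47.25): continuation = e^(−0.05)·[0.3362·0.0000 + 0.6638·0.0000] = 0.0000; exercise value = 0.0000 ≤ continuation, so V_u = 0.0000
Node d (S = 31.5): continuation = e^(−0.05)·[0.3362·0.0000 + 0.6638·2.8321] = 1.7884; exercise value = 0.0000 ≤ continuation, so V_d = 1.7884
Node 0 (S = 35): continuation = e^(−0.05)·[0.3362·0.0000 + 0.6638·1.7884] = 1.1293; exercise value = 0.0000 ≤ continuation, so V_0 = 1.1293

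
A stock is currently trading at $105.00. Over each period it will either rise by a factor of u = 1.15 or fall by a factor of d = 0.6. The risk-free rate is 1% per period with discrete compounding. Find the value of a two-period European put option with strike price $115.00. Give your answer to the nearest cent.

$20.73

Risk-neutral probability p = (1 + 0.01 − 0.6)/(1.15 − 0.6) = 0.4100/0.5500 = 0.7455
Terminal stock prices: S_uu = 138.9, S_ud = 72.45, S_dd = 37.8
Terminal payoffs (K − S): max(-23.86, 0) = 0, max(42.55, 0) = 42.55, max(77.2, 0) = 77.2
Node u (S = 120.7): V_u = 1/1.01·[0.7455·0.0000 + 0.2545·42.5500] = 10.7237
Node d (S = 63): V_d = 1/1.01·[0.7455·42.5500 + 0.2545·77.2000] = 50.8614
Node 0 (S = 105): V_0 = 1/1.01·[0.7455·10.7237 + 0.2545·50.8614] = 20.7332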